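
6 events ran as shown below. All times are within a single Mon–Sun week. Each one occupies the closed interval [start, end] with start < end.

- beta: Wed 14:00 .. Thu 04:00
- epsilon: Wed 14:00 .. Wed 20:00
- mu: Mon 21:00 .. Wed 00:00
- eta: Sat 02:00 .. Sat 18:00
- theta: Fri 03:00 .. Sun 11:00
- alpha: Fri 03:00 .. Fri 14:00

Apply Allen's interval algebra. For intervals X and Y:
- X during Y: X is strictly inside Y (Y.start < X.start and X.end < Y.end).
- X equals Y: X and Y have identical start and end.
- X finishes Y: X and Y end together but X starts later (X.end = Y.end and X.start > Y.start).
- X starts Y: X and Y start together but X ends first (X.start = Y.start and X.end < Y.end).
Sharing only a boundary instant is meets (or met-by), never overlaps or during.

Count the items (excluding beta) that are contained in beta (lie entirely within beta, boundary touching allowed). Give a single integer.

Target beta = [Wed 14:00, Thu 04:00].
alpha [Fri 03:00, Fri 14:00] → after → no.
epsilon [Wed 14:00, Wed 20:00] → starts → counts.
eta [Sat 02:00, Sat 18:00] → after → no.
mu [Mon 21:00, Wed 00:00] → before → no.
theta [Fri 03:00, Sun 11:00] → after → no.
Total: 1.

1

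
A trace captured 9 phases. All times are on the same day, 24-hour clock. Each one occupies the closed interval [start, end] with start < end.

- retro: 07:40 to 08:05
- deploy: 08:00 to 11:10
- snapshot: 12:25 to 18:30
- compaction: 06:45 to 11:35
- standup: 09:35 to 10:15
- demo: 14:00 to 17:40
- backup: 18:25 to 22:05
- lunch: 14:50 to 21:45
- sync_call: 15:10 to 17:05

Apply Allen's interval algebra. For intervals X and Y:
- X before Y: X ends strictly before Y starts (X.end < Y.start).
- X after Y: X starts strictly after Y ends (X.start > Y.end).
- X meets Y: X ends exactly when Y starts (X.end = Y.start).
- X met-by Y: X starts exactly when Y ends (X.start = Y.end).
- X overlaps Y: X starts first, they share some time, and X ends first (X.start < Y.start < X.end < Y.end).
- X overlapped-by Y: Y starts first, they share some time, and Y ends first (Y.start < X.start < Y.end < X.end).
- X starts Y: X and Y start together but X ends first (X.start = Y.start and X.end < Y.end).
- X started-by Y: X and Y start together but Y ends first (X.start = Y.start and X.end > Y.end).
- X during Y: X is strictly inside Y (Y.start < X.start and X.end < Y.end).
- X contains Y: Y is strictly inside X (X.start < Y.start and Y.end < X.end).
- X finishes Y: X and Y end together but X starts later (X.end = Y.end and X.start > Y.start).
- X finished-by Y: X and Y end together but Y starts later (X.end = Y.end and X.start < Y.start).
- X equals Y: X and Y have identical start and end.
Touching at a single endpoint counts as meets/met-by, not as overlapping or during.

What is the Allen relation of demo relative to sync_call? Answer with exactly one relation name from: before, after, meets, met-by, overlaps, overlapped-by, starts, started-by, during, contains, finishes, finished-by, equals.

demo = [14:00, 17:40]; sync_call = [15:10, 17:05].
Compare endpoints: demo.start < sync_call.start, demo.start < sync_call.end, demo.end > sync_call.start, demo.end > sync_call.end.
That pattern is 'contains'.

contains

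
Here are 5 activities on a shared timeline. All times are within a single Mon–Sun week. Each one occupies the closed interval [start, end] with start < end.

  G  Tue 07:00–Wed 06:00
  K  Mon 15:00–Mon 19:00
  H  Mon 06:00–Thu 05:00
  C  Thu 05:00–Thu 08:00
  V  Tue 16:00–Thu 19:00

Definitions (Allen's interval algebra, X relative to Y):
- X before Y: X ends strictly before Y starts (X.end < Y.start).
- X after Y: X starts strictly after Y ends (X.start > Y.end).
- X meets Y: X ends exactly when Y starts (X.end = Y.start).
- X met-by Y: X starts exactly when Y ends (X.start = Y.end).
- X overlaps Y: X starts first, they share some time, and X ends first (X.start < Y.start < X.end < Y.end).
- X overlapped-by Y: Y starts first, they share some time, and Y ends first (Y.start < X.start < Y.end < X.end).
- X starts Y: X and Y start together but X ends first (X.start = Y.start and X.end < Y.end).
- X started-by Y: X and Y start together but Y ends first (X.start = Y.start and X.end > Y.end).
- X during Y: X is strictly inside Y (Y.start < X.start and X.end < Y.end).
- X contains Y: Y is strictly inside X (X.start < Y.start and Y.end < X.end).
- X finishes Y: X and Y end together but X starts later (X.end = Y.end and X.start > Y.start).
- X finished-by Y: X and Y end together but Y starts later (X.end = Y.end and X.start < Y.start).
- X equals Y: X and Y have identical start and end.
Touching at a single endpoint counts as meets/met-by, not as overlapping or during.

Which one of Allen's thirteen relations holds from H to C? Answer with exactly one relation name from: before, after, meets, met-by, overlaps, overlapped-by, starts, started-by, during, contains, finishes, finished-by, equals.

meets

H = [Mon 06:00, Thu 05:00]; C = [Thu 05:00, Thu 08:00].
Compare endpoints: H.start < C.start, H.start < C.end, H.end = C.start, H.end < C.end.
That pattern is 'meets'.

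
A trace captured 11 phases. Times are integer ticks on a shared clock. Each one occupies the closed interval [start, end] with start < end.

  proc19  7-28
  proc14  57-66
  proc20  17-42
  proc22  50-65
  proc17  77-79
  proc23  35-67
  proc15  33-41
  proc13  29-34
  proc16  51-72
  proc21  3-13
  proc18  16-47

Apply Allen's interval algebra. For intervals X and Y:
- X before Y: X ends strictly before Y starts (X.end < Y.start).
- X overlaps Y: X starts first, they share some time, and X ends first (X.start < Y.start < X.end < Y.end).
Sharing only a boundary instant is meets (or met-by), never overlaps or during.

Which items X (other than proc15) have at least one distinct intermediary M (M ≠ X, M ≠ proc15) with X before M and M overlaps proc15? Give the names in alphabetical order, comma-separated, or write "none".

Target proc15 = [33, 41].
Intermediaries M with M overlaps proc15: proc13.
Via proc13 — items with X before proc13: proc19, proc21.
Union: proc19, proc21.

proc19, proc21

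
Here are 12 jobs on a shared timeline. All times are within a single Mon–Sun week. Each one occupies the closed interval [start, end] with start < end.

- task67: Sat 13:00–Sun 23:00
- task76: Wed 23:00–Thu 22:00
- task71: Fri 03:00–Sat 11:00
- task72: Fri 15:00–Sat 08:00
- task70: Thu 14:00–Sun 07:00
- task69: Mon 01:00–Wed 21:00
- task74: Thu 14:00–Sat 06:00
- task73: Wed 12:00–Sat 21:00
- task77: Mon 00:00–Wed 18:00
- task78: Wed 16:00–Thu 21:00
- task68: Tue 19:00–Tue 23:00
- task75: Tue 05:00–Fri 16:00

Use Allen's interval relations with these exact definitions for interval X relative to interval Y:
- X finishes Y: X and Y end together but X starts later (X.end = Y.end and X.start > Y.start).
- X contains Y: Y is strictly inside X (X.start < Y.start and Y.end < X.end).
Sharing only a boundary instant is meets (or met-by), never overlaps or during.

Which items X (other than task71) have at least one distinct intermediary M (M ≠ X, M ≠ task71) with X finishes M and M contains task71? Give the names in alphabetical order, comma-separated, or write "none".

none

Target task71 = [Fri 03:00, Sat 11:00].
Intermediaries M with M contains task71: task70, task73.
Via task70 — items with X finishes task70: none.
Via task73 — items with X finishes task73: none.
Union: none.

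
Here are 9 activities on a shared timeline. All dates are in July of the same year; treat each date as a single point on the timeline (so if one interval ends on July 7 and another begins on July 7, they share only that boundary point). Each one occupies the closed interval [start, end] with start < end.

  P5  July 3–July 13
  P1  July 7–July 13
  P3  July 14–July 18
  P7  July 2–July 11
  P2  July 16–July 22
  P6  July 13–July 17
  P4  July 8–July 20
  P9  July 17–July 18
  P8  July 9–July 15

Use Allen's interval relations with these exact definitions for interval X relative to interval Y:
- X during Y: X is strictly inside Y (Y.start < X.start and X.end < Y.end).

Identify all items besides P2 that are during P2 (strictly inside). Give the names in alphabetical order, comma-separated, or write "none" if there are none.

Target P2 = [July 16, July 22].
P1 [July 7, July 13] → before → no.
P3 [July 14, July 18] → overlaps → no.
P4 [July 8, July 20] → overlaps → no.
P5 [July 3, July 13] → before → no.
P6 [July 13, July 17] → overlaps → no.
P7 [July 2, July 11] → before → no.
P8 [July 9, July 15] → before → no.
P9 [July 17, July 18] → during → yes.
Result: P9.

P9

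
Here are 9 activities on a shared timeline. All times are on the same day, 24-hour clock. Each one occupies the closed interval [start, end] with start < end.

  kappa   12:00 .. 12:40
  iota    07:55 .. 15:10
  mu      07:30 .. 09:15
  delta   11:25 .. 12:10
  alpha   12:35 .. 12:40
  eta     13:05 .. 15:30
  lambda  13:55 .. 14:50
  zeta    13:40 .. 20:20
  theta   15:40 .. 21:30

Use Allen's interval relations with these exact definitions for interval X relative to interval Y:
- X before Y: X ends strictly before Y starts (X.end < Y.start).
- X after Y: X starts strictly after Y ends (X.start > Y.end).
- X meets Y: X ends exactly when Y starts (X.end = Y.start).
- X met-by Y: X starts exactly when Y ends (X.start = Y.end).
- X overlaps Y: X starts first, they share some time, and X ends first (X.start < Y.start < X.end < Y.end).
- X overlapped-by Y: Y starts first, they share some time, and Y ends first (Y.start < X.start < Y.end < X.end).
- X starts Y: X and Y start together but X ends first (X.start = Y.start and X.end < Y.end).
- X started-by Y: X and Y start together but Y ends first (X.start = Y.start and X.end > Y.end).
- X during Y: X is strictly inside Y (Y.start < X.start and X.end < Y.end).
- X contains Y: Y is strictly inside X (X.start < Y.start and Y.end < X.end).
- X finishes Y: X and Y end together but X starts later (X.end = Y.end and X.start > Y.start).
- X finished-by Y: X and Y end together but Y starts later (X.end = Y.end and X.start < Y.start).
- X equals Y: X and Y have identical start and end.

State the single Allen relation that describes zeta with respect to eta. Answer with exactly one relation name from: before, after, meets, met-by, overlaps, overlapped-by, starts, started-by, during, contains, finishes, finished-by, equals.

zeta = [13:40, 20:20]; eta = [13:05, 15:30].
Compare endpoints: zeta.start > eta.start, zeta.start < eta.end, zeta.end > eta.start, zeta.end > eta.end.
That pattern is 'overlapped-by'.

overlapped-by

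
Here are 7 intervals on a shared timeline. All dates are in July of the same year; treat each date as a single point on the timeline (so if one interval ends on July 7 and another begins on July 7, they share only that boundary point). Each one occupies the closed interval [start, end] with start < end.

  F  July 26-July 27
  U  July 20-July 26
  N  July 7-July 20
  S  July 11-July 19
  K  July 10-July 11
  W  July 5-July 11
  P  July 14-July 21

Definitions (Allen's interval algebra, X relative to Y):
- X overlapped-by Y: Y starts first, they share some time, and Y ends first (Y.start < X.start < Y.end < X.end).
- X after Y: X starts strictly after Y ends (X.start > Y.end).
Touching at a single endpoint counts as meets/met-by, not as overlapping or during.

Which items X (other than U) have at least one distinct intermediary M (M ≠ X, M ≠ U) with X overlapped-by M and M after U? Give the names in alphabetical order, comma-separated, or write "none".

Target U = [July 20, July 26].
Intermediaries M with M after U: none.
Union: none.

none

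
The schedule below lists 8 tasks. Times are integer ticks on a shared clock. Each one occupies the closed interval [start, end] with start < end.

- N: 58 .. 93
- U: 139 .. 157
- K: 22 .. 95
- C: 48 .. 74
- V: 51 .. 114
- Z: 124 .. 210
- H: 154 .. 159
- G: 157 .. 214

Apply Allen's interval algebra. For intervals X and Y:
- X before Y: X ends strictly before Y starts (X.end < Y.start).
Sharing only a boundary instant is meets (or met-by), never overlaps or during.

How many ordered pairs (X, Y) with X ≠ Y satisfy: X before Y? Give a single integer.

Checking all 56 ordered pairs for relation 'before'; matching pairs in alphabetical order:
(C, G): C before G ✓
(C, H): C before H ✓
(C, U): C before U ✓
(C, Z): C before Z ✓
(K, G): K before G ✓
(K, H): K before H ✓
(K, U): K before U ✓
(K, Z): K before Z ✓
(N, G): N before G ✓
(N, H): N before H ✓
(N, U): N before U ✓
(N, Z): N before Z ✓
(V, G): V before G ✓
(V, H): V before H ✓
(V, U): V before U ✓
(V, Z): V before Z ✓
Count: 16.

16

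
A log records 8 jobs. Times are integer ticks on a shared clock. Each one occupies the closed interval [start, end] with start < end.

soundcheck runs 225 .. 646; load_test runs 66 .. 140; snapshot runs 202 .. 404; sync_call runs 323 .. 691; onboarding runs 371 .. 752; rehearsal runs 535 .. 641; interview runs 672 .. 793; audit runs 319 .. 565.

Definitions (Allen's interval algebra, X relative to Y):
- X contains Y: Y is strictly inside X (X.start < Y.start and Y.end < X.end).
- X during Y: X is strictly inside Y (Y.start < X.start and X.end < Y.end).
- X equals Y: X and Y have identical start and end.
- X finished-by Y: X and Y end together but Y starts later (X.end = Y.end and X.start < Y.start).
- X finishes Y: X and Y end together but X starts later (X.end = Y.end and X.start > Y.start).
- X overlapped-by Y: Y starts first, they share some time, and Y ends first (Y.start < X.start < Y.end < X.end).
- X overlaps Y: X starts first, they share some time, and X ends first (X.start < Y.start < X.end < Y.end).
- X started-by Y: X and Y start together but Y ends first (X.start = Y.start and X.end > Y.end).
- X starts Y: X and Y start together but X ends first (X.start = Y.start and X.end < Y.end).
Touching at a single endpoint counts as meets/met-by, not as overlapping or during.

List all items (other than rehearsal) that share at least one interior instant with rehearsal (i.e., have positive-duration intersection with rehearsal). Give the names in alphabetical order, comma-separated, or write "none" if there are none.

Target rehearsal = [535, 641].
audit [319, 565] → overlaps → yes.
interview [672, 793] → after → no.
load_test [66, 140] → before → no.
onboarding [371, 752] → contains → yes.
snapshot [202, 404] → before → no.
soundcheck [225, 646] → contains → yes.
sync_call [323, 691] → contains → yes.
Result: audit, onboarding, soundcheck, sync_call.

audit, onboarding, soundcheck, sync_call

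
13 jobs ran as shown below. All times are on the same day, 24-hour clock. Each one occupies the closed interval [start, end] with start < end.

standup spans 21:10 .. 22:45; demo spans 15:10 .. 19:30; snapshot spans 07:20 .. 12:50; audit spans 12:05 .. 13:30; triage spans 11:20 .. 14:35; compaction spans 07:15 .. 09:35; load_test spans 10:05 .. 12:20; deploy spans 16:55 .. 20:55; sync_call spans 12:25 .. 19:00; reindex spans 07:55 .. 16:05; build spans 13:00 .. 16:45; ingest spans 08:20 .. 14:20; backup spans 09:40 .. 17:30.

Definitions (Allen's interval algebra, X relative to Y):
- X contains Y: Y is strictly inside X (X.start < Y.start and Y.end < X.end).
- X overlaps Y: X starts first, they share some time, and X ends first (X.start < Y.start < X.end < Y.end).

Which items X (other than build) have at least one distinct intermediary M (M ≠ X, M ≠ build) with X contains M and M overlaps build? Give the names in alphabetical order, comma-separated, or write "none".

Target build = [13:00, 16:45].
Intermediaries M with M overlaps build: audit, ingest, reindex, triage.
Via audit — items with X contains audit: backup, ingest, reindex, triage.
Via ingest — items with X contains ingest: reindex.
Via reindex — items with X contains reindex: none.
Via triage — items with X contains triage: backup, reindex.
Union: backup, ingest, reindex, triage.

backup, ingest, reindex, triage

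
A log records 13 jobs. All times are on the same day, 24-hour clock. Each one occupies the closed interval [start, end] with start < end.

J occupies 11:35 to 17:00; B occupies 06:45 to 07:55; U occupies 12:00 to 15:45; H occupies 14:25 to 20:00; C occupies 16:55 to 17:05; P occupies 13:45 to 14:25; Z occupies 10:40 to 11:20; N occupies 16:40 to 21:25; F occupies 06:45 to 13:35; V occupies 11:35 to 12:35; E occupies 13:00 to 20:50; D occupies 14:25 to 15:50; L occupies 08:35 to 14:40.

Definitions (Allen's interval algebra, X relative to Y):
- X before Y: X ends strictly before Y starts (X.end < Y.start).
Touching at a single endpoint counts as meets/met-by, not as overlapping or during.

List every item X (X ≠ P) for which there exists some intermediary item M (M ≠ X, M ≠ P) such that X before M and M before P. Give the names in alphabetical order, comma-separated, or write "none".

Target P = [13:45, 14:25].
Intermediaries M with M before P: B, F, V, Z.
Via B — items with X before B: none.
Via F — items with X before F: none.
Via V — items with X before V: B, Z.
Via Z — items with X before Z: B.
Union: B, Z.

B, Z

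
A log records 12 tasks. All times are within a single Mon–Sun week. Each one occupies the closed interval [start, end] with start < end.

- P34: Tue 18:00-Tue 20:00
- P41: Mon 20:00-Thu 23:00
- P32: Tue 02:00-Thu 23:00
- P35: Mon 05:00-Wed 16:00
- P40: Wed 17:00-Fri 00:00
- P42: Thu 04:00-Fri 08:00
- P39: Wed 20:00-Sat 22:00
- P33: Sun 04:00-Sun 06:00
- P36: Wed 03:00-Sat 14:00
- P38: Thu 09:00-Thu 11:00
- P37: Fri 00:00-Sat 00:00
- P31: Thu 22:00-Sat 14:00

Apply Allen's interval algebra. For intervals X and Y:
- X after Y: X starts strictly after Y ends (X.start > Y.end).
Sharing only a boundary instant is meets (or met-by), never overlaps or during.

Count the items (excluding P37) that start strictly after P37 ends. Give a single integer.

Target P37 = [Fri 00:00, Sat 00:00].
P31 [Thu 22:00, Sat 14:00] → contains → no.
P32 [Tue 02:00, Thu 23:00] → before → no.
P33 [Sun 04:00, Sun 06:00] → after → counts.
P34 [Tue 18:00, Tue 20:00] → before → no.
P35 [Mon 05:00, Wed 16:00] → before → no.
P36 [Wed 03:00, Sat 14:00] → contains → no.
P38 [Thu 09:00, Thu 11:00] → before → no.
P39 [Wed 20:00, Sat 22:00] → contains → no.
P40 [Wed 17:00, Fri 00:00] → meets → no.
P41 [Mon 20:00, Thu 23:00] → before → no.
P42 [Thu 04:00, Fri 08:00] → overlaps → no.
Total: 1.

1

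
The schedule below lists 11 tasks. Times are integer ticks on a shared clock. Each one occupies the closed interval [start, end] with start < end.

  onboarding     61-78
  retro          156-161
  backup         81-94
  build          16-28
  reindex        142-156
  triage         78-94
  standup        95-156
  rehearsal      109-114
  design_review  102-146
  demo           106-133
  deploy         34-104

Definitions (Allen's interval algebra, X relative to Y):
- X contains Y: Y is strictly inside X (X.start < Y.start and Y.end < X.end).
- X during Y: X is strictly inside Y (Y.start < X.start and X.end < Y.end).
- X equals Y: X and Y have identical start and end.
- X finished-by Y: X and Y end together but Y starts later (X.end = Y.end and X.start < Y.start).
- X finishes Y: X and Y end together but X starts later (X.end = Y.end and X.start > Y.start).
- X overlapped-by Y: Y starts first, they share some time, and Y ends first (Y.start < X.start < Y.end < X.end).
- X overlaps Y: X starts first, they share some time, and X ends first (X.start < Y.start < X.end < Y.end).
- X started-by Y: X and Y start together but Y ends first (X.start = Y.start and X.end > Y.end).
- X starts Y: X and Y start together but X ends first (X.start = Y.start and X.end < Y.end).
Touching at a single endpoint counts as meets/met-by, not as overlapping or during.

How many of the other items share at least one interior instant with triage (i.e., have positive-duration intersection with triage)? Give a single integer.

Target triage = [78, 94].
backup [81, 94] → finishes → counts.
build [16, 28] → before → no.
demo [106, 133] → after → no.
deploy [34, 104] → contains → counts.
design_review [102, 146] → after → no.
onboarding [61, 78] → meets → no.
rehearsal [109, 114] → after → no.
reindex [142, 156] → after → no.
retro [156, 161] → after → no.
standup [95, 156] → after → no.
Total: 2.

2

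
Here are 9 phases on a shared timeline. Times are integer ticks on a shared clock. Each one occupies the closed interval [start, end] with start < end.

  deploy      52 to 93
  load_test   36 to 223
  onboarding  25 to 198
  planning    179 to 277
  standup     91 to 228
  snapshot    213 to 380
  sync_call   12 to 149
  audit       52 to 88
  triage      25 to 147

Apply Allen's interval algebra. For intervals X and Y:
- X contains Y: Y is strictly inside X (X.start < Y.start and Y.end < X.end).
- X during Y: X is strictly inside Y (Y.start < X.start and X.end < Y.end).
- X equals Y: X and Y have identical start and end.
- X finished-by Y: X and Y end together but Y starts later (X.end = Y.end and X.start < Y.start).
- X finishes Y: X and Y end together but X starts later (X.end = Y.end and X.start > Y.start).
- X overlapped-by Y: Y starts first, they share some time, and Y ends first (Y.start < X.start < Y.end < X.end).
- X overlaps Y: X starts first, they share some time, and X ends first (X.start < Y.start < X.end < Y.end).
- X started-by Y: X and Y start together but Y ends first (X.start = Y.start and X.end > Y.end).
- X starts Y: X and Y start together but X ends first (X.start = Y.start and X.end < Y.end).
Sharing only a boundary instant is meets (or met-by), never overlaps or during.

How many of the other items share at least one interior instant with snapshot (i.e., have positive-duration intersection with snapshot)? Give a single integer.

Target snapshot = [213, 380].
audit [52, 88] → before → no.
deploy [52, 93] → before → no.
load_test [36, 223] → overlaps → counts.
onboarding [25, 198] → before → no.
planning [179, 277] → overlaps → counts.
standup [91, 228] → overlaps → counts.
sync_call [12, 149] → before → no.
triage [25, 147] → before → no.
Total: 3.

3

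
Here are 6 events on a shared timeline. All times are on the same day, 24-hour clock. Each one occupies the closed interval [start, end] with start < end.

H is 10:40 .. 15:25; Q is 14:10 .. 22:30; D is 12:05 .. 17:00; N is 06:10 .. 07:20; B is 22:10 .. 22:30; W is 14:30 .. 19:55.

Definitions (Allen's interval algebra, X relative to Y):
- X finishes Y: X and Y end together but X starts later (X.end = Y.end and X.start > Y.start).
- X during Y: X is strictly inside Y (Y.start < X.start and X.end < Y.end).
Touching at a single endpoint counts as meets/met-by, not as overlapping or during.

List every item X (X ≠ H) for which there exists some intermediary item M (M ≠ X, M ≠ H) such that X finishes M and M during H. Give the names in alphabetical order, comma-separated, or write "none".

Target H = [10:40, 15:25].
Intermediaries M with M during H: none.
Union: none.

none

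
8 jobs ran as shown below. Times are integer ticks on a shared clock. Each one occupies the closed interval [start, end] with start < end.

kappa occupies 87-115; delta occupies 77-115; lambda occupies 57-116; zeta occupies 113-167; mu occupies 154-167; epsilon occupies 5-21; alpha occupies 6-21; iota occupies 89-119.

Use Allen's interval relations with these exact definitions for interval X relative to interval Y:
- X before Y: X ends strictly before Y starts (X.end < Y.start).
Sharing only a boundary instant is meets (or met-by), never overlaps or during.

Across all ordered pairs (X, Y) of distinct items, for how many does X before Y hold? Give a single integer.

Checking all 56 ordered pairs for relation 'before'; matching pairs in alphabetical order:
(alpha, delta): alpha before delta ✓
(alpha, iota): alpha before iota ✓
(alpha, kappa): alpha before kappa ✓
(alpha, lambda): alpha before lambda ✓
(alpha, mu): alpha before mu ✓
(alpha, zeta): alpha before zeta ✓
(delta, mu): delta before mu ✓
(epsilon, delta): epsilon before delta ✓
(epsilon, iota): epsilon before iota ✓
(epsilon, kappa): epsilon before kappa ✓
(epsilon, lambda): epsilon before lambda ✓
(epsilon, mu): epsilon before mu ✓
(epsilon, zeta): epsilon before zeta ✓
(iota, mu): iota before mu ✓
(kappa, mu): kappa before mu ✓
(lambda, mu): lambda before mu ✓
Count: 16.

16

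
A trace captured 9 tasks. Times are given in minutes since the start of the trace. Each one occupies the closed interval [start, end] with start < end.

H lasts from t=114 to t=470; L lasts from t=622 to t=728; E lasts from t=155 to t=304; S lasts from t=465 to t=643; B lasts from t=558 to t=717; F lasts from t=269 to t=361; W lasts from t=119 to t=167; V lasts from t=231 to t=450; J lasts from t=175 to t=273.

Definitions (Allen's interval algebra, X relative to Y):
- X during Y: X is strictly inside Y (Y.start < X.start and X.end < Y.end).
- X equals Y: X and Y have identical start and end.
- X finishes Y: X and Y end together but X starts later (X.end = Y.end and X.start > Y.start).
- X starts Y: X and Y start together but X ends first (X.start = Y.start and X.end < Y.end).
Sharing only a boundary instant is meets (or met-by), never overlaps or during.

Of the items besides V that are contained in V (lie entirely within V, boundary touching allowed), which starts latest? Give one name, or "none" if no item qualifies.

F

Target V = [t=231, t=450].
B [t=558, t=717] → after → excluded.
E [t=155, t=304] → overlaps → excluded.
F [t=269, t=361] → during → candidate.
H [t=114, t=470] → contains → excluded.
J [t=175, t=273] → overlaps → excluded.
L [t=622, t=728] → after → excluded.
S [t=465, t=643] → after → excluded.
W [t=119, t=167] → before → excluded.
Among candidates, latest start is t=269 → F.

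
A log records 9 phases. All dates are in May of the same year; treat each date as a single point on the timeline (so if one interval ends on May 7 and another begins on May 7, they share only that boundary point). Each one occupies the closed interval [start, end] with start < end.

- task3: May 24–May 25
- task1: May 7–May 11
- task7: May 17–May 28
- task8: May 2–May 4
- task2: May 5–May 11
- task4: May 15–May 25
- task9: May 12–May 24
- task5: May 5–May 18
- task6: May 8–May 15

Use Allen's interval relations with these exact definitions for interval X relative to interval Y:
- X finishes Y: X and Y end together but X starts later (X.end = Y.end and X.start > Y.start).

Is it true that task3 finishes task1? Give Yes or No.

task3 = [May 24, May 25], task1 = [May 7, May 11].
Actual relation of task3 to task1: after.
Asked whether 'finishes' holds → No.

No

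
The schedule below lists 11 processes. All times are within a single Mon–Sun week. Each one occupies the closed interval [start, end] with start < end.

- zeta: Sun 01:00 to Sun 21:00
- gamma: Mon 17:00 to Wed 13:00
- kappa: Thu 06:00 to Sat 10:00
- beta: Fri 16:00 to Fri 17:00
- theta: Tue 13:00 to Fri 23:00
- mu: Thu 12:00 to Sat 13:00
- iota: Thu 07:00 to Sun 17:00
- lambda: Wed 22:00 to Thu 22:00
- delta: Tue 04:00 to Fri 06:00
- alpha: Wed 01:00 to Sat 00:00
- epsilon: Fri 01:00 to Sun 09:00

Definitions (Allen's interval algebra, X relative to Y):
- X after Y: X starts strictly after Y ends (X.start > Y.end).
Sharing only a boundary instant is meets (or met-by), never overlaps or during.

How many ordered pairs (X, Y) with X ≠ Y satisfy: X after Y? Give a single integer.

17

Checking all 110 ordered pairs for relation 'after'; matching pairs in alphabetical order:
(beta, delta): beta after delta ✓
(beta, gamma): beta after gamma ✓
(beta, lambda): beta after lambda ✓
(epsilon, gamma): epsilon after gamma ✓
(epsilon, lambda): epsilon after lambda ✓
(iota, gamma): iota after gamma ✓
(kappa, gamma): kappa after gamma ✓
(lambda, gamma): lambda after gamma ✓
(mu, gamma): mu after gamma ✓
(zeta, alpha): zeta after alpha ✓
(zeta, beta): zeta after beta ✓
(zeta, delta): zeta after delta ✓
(zeta, gamma): zeta after gamma ✓
(zeta, kappa): zeta after kappa ✓
(zeta, lambda): zeta after lambda ✓
(zeta, mu): zeta after mu ✓
(zeta, theta): zeta after theta ✓
Count: 17.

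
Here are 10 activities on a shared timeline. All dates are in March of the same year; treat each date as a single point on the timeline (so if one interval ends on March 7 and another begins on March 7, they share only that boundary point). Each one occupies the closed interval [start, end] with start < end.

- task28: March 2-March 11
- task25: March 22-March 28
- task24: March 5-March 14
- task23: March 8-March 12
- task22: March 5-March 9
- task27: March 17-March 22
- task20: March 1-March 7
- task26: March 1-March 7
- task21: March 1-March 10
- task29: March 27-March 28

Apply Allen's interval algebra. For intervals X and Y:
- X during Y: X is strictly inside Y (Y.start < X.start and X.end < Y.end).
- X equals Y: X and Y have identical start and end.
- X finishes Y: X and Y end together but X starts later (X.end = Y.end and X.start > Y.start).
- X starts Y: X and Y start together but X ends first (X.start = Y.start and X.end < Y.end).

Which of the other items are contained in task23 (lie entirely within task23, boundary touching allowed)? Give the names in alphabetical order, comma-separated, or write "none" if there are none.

Target task23 = [March 8, March 12].
task20 [March 1, March 7] → before → no.
task21 [March 1, March 10] → overlaps → no.
task22 [March 5, March 9] → overlaps → no.
task24 [March 5, March 14] → contains → no.
task25 [March 22, March 28] → after → no.
task26 [March 1, March 7] → before → no.
task27 [March 17, March 22] → after → no.
task28 [March 2, March 11] → overlaps → no.
task29 [March 27, March 28] → after → no.
Result: none.

none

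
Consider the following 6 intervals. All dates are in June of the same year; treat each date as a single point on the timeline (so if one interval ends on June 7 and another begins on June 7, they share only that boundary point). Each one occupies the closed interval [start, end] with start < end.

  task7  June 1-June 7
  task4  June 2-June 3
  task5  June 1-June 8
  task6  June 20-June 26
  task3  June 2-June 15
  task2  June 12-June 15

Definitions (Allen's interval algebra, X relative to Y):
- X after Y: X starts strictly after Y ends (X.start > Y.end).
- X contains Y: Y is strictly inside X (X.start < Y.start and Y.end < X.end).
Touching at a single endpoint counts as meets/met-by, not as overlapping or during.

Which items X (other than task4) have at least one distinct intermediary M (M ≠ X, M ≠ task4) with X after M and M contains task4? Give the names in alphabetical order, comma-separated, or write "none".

Target task4 = [June 2, June 3].
Intermediaries M with M contains task4: task5, task7.
Via task5 — items with X after task5: task2, task6.
Via task7 — items with X after task7: task2, task6.
Union: task2, task6.

task2, task6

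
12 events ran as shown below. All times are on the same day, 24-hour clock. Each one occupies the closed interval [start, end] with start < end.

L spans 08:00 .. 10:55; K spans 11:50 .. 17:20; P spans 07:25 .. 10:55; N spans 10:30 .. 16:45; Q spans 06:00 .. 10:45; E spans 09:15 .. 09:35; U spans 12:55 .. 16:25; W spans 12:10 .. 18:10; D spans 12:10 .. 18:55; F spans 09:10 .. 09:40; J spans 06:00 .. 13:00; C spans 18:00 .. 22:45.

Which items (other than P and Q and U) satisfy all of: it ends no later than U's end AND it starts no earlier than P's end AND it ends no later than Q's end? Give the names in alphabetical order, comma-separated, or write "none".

Conditions: its end is no later than U's end (X.end <= 16:25) AND its start is no earlier than P's end (X.start >= 10:55) AND its end is no later than Q's end (X.end <= 10:45).
C: end 22:45 <= 16:25? ✗; start 18:00 >= 10:55? ✓; end 22:45 <= 10:45? ✗ → no.
D: end 18:55 <= 16:25? ✗; start 12:10 >= 10:55? ✓; end 18:55 <= 10:45? ✗ → no.
E: end 09:35 <= 16:25? ✓; start 09:15 >= 10:55? ✗; end 09:35 <= 10:45? ✓ → no.
F: end 09:40 <= 16:25? ✓; start 09:10 >= 10:55? ✗; end 09:40 <= 10:45? ✓ → no.
J: end 13:00 <= 16:25? ✓; start 06:00 >= 10:55? ✗; end 13:00 <= 10:45? ✗ → no.
K: end 17:20 <= 16:25? ✗; start 11:50 >= 10:55? ✓; end 17:20 <= 10:45? ✗ → no.
L: end 10:55 <= 16:25? ✓; start 08:00 >= 10:55? ✗; end 10:55 <= 10:45? ✗ → no.
N: end 16:45 <= 16:25? ✗; start 10:30 >= 10:55? ✗; end 16:45 <= 10:45? ✗ → no.
W: end 18:10 <= 16:25? ✗; start 12:10 >= 10:55? ✓; end 18:10 <= 10:45? ✗ → no.
Result: none.

none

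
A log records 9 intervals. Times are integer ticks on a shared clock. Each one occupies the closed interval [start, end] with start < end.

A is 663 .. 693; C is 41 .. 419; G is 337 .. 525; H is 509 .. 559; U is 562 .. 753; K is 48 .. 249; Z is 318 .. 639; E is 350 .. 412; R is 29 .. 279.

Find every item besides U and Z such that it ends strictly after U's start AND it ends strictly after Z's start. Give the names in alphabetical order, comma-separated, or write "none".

Conditions: its end is strictly after U's start (X.end > 562) AND its end is strictly after Z's start (X.end > 318).
A: end 693 > 562? ✓; end 693 > 318? ✓ → yes.
C: end 419 > 562? ✗; end 419 > 318? ✓ → no.
E: end 412 > 562? ✗; end 412 > 318? ✓ → no.
G: end 525 > 562? ✗; end 525 > 318? ✓ → no.
H: end 559 > 562? ✗; end 559 > 318? ✓ → no.
K: end 249 > 562? ✗; end 249 > 318? ✗ → no.
R: end 279 > 562? ✗; end 279 > 318? ✗ → no.
Result: A.

A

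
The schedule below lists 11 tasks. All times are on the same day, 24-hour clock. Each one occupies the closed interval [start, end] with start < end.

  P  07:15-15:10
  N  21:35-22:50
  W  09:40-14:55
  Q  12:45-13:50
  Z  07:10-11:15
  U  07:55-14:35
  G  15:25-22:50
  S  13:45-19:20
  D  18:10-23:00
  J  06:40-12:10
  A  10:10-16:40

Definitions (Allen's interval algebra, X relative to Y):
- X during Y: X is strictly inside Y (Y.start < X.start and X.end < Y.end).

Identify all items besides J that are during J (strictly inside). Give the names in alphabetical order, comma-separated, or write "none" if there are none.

Z

Target J = [06:40, 12:10].
A [10:10, 16:40] → overlapped-by → no.
D [18:10, 23:00] → after → no.
G [15:25, 22:50] → after → no.
N [21:35, 22:50] → after → no.
P [07:15, 15:10] → overlapped-by → no.
Q [12:45, 13:50] → after → no.
S [13:45, 19:20] → after → no.
U [07:55, 14:35] → overlapped-by → no.
W [09:40, 14:55] → overlapped-by → no.
Z [07:10, 11:15] → during → yes.
Result: Z.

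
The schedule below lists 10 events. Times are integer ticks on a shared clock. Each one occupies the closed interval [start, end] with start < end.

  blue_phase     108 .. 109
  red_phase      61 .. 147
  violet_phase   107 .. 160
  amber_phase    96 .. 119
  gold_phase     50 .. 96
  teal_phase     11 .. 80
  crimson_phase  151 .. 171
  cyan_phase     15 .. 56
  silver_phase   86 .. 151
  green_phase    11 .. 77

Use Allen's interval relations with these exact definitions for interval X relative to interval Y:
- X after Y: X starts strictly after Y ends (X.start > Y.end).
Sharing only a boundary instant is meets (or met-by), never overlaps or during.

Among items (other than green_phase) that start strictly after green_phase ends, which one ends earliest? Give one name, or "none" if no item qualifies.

Target green_phase = [11, 77].
amber_phase [96, 119] → after → candidate.
blue_phase [108, 109] → after → candidate.
crimson_phase [151, 171] → after → candidate.
cyan_phase [15, 56] → during → excluded.
gold_phase [50, 96] → overlapped-by → excluded.
red_phase [61, 147] → overlapped-by → excluded.
silver_phase [86, 151] → after → candidate.
teal_phase [11, 80] → started-by → excluded.
violet_phase [107, 160] → after → candidate.
Among candidates, earliest end is 109 → blue_phase.

blue_phase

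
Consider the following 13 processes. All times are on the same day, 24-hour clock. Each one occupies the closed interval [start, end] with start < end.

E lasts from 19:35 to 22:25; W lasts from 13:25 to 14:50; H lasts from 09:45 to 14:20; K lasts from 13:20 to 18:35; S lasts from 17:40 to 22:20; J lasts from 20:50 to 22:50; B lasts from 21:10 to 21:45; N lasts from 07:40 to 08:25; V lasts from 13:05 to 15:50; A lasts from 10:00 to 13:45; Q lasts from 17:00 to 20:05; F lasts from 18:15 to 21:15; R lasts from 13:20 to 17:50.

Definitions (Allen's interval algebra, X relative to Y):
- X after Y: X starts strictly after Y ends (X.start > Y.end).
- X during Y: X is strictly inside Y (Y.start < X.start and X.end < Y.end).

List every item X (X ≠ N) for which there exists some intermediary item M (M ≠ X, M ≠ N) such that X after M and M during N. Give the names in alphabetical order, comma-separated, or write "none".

Target N = [07:40, 08:25].
Intermediaries M with M during N: none.
Union: none.

none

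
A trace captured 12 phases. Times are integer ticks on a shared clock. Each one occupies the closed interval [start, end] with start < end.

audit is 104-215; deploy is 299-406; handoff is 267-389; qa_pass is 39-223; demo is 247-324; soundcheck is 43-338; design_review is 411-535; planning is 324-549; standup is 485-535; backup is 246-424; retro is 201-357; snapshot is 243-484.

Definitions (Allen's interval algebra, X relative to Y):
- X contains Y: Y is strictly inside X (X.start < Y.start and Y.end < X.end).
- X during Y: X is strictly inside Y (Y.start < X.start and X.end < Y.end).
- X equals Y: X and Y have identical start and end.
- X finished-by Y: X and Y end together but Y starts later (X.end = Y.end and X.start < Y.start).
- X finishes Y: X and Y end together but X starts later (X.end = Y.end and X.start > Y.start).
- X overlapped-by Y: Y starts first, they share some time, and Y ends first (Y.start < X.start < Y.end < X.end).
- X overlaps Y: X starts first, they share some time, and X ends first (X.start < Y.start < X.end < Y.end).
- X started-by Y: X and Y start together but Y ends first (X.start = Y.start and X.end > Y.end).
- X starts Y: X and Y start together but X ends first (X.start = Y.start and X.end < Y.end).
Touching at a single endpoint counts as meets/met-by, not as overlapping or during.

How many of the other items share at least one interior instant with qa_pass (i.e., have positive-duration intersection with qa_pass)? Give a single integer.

Target qa_pass = [39, 223].
audit [104, 215] → during → counts.
backup [246, 424] → after → no.
demo [247, 324] → after → no.
deploy [299, 406] → after → no.
design_review [411, 535] → after → no.
handoff [267, 389] → after → no.
planning [324, 549] → after → no.
retro [201, 357] → overlapped-by → counts.
snapshot [243, 484] → after → no.
soundcheck [43, 338] → overlapped-by → counts.
standup [485, 535] → after → no.
Total: 3.

3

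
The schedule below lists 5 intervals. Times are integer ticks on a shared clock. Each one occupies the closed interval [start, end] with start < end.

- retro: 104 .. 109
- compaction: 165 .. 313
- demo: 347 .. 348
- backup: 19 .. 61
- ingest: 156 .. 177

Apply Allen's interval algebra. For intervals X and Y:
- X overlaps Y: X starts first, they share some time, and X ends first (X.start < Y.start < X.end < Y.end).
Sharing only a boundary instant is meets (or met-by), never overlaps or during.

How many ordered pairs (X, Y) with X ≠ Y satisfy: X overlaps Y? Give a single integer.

Checking all 20 ordered pairs for relation 'overlaps'; matching pairs in alphabetical order:
(ingest, compaction): ingest overlaps compaction ✓
Count: 1.

1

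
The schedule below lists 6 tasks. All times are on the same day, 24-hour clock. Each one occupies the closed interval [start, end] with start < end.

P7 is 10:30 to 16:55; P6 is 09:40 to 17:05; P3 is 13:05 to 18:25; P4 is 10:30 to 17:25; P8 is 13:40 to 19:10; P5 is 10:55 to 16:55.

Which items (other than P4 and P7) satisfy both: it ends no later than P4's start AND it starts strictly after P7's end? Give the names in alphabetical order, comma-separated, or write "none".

none

Conditions: its end is no later than P4's start (X.end <= 10:30) AND its start is strictly after P7's end (X.start > 16:55).
P3: end 18:25 <= 10:30? ✗; start 13:05 > 16:55? ✗ → no.
P5: end 16:55 <= 10:30? ✗; start 10:55 > 16:55? ✗ → no.
P6: end 17:05 <= 10:30? ✗; start 09:40 > 16:55? ✗ → no.
P8: end 19:10 <= 10:30? ✗; start 13:40 > 16:55? ✗ → no.
Result: none.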